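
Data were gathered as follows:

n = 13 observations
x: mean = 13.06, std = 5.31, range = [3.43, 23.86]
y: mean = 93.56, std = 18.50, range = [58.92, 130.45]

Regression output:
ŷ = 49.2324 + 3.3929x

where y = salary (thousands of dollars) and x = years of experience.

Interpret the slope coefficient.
For each additional year of experience, predicted salary increases by approximately 3.3929 thousand dollars.

β₁ = 3.3929 is the change in predicted salary (thousand dollars) per additional year of experience.

Interpretation:
- Experience up by 1 year → predicted salary increases by 3.3929 thousand dollars
- The effect is assumed constant over the observed range of x (linearity)

The intercept β₀ = 49.2324 is the predicted salary when experience = 0; since the smallest observed x is 3.43, this is an extrapolation and mainly anchors the line.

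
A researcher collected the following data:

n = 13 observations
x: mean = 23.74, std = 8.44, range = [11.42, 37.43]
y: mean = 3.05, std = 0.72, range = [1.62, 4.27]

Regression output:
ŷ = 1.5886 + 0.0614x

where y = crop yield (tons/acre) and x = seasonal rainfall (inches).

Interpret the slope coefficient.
An increase of one inch in rainfall is associated with a 0.0614 tons/acre increase in predicted crop yield.

β₁ = 0.0614 is the change in predicted crop yield (tons/acre) per additional inch of rainfall.

Interpretation:
- Rainfall up by 1 inch → predicted crop yield increases by 0.0614 tons/acre
- This is a linear approximation: the same per-unit change is assumed across the whole observed x range

(β₀ = 1.5886 is the fitted value at x = 0 and is not part of the slope interpretation.)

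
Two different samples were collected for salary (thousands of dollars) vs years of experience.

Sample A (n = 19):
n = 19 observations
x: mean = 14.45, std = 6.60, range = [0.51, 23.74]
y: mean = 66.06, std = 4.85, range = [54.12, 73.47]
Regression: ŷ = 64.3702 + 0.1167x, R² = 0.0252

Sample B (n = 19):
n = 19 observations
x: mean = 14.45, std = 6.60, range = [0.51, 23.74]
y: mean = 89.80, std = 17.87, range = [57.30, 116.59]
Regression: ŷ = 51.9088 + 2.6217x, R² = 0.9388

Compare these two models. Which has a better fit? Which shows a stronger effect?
Model B has the better fit (R² = 0.9388 vs 0.0252). Model B shows the stronger effect (|β₁| = 2.6217 vs 0.1167).

Model Comparison:

Goodness of fit (R²):
- Model A: R² = 0.0252 → 2.52% of variance in salary explained
- Model B: R² = 0.9388 → 93.88% of variance in salary explained
- 0.9388 > 0.0252 → Model B has the better fit

Effect size (slope magnitude):
- Model A: β₁ = 0.1167 → predicted salary rises 0.1167 thousand dollars per additional year of experience
- Model B: β₁ = 2.6217 → predicted salary rises 2.6217 thousand dollars per additional year of experience
- |0.1167| < |2.6217| → Model B shows the stronger marginal effect

Notes:
- R² measures how tightly points cluster around the line; β₁ measures how steep the line is — they answer different questions.
- A better fit (higher R²) doesn't necessarily mean a more important relationship.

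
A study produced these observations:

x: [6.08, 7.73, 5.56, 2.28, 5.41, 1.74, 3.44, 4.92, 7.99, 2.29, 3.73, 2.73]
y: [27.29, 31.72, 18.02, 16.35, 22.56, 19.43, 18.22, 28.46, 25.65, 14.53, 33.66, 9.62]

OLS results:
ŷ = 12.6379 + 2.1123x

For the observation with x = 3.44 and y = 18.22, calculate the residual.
Residual = -1.6842

The residual is the difference between the actual value and the predicted value:

Residual = y - ŷ

Step 1: Calculate predicted value
ŷ = 12.6379 + 2.1123 × 3.44
ŷ = 19.9042

Step 2: Calculate residual
Residual = 18.22 - 19.9042
Residual = -1.6842

The residual is negative, so the observed y = 18.22 sits below the regression line (the line overestimates it by 1.6842).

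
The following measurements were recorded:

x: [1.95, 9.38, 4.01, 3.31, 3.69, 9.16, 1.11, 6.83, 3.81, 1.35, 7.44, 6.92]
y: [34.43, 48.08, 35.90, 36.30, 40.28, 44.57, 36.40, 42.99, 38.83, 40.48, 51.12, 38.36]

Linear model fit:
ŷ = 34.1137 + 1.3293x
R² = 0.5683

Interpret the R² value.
About 56.83% of the variability in y is accounted for by the regression on x (R² = 0.5683) — a moderate linear fit.

R² (coefficient of determination) measures the proportion of variance in y explained by the regression model.

Here R² = 0.5683:
- Explained: 56.83% of the variation in y
- Unexplained (residual): 100% − 56.83% = 43.17%
- Rule of thumb (below 0.3 weak; 0.3 to below 0.7 moderate; 0.7 and above strong) → moderate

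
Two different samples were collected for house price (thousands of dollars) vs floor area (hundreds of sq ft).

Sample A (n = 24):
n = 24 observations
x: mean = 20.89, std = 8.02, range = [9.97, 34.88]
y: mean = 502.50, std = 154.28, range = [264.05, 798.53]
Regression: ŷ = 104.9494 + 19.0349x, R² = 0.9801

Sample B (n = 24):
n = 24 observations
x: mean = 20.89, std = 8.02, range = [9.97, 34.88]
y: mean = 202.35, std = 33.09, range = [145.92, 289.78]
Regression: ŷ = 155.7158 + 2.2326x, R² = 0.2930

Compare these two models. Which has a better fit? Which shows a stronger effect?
Model A has the better fit (R² = 0.9801 vs 0.2930). Model A shows the stronger effect (|β₁| = 19.0349 vs 2.2326).

Model Comparison:

Fit — compare R²:
- Model A: R² = 0.9801 → 98.01% of variance in house price explained
- Model B: R² = 0.2930 → 29.30% of variance in house price explained
- 0.9801 > 0.2930 → Model A has the better fit

Which has the larger per-hundred sq ft effect? (|β₁|)
- Model A: β₁ = 19.0349 → predicted house price rises 19.0349 thousand dollars per additional hundred sq ft of floor area
- Model B: β₁ = 2.2326 → predicted house price rises 2.2326 thousand dollars per additional hundred sq ft of floor area
- |19.0349| > |2.2326| → Model A shows the stronger marginal effect

Note: R² measures how tightly points cluster around the line; β₁ measures how steep the line is — they answer different questions.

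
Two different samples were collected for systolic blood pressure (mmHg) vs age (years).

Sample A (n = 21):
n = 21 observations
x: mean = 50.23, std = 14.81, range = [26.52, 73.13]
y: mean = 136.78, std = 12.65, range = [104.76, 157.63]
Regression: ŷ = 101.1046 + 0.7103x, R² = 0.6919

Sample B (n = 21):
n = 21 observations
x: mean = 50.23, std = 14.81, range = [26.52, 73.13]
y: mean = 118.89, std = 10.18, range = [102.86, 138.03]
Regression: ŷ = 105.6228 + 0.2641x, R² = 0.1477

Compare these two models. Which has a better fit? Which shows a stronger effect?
Model A has the better fit (R² = 0.6919 vs 0.1477). Model A shows the stronger effect (|β₁| = 0.7103 vs 0.2641).

Model Comparison:

Fit — compare R²:
- Model A: R² = 0.6919 → 69.19% of variance in blood pressure explained
- Model B: R² = 0.1477 → 14.77% of variance in blood pressure explained
- 0.6919 > 0.1477 → Model A has the better fit

Effect size (slope magnitude):
- Model A: β₁ = 0.7103 → predicted blood pressure rises 0.7103 mmHg per additional year of age
- Model B: β₁ = 0.2641 → predicted blood pressure rises 0.2641 mmHg per additional year of age
- |0.7103| > |0.2641| → Model A shows the stronger marginal effect

Notes:
- A better fit (higher R²) doesn't necessarily mean a more important relationship.
- A steeper slope doesn't make a better model if the scatter around the line is large.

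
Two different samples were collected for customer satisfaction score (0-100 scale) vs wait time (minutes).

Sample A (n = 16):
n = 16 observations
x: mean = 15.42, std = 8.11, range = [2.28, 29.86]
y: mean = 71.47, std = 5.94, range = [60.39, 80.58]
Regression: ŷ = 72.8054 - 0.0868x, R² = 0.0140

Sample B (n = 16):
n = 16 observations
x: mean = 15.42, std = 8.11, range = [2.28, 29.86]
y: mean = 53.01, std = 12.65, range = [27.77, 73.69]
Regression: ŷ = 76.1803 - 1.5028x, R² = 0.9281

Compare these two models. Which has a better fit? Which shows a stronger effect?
Model B has the better fit (R² = 0.9281 vs 0.0140). Model B shows the stronger effect (|β₁| = 1.5028 vs 0.0868).

Model Comparison:

Fit — compare R²:
- Model A: R² = 0.0140 → 1.40% of variance in satisfaction score explained
- Model B: R² = 0.9281 → 92.81% of variance in satisfaction score explained
- 0.9281 > 0.0140 → Model B has the better fit

Strength of effect — compare |β₁|:
- Model A: β₁ = -0.0868 → predicted satisfaction score falls 0.0868 points per additional minute of wait time
- Model B: β₁ = -1.5028 → predicted satisfaction score falls 1.5028 points per additional minute of wait time
- |-0.0868| < |-1.5028| → Model B shows the stronger marginal effect

Notes:
- R² measures how tightly points cluster around the line; β₁ measures how steep the line is — they answer different questions.
- The two samples could reflect different populations, time periods, or measurement quality.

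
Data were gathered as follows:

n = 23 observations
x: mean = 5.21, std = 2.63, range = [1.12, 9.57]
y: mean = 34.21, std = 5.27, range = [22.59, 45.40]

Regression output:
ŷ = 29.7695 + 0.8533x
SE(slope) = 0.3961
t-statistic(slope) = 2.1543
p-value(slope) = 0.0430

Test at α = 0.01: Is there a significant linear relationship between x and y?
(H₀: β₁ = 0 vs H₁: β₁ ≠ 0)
Fail to reject H₀: p-value = 0.0430 ≥ α = 0.01. The linear relationship is not significant at the 1% level.

Hypothesis test for the slope coefficient:

H₀: β₁ = 0 (no linear relationship)
H₁: β₁ ≠ 0 (linear relationship exists)

Test statistic: t = β̂₁ / SE(β̂₁) = 0.8533 / 0.3961 = 2.1543

With df = 21, the two-sided p-value for |t| = 2.1543 is 0.0430.

Decision rule: reject H₀ if p-value < α.
p-value = 0.0430 ≥ α = 0.01 → fail to reject H₀.

There is not sufficient evidence at the 1% significance level to conclude that a linear relationship exists between x and y.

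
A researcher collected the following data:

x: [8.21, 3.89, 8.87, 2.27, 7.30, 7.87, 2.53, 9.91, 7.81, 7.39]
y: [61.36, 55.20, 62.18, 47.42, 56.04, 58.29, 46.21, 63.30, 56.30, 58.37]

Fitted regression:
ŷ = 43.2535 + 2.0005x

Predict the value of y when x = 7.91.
ŷ = 59.0775

Plug x = 7.91 into the fitted line:

ŷ = 43.2535 + 2.0005 × 7.91
ŷ = 43.2535 + 15.8240
ŷ = 59.0775

This is the fitted mean response at that x — an individual observation would come with a wider prediction interval.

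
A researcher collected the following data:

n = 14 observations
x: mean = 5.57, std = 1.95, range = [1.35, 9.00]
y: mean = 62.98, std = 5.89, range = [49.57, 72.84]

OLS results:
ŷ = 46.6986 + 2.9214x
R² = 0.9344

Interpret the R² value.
About 93.44% of the variability in y is accounted for by the regression on x (R² = 0.9344) — a strong linear fit.

R² = 1 − SS_res/SS_tot compares the residual scatter to the total scatter of y about its mean.

Here R² = 0.9344:
- Explained: 93.44% of the variation in y
- Unexplained (residual): 100% − 93.44% = 6.56%
- Rule of thumb (below 0.3 weak; 0.3 to below 0.7 moderate; 0.7 and above strong) → strong

Note: R² says nothing about causation, and a high R² does not by itself mean the linear form is appropriate — check the residuals.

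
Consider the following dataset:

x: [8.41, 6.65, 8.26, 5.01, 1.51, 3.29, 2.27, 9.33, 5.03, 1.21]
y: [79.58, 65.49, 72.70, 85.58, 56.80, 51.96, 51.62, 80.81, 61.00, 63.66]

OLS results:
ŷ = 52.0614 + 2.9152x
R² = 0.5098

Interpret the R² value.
R² = 0.5098 means 50.98% of the variation in y is explained by the linear relationship with x. This indicates a moderate fit.

The coefficient of determination R² is the fraction of the total variation in y that the fitted line accounts for.

Here R² = 0.5098:
- Explained: 50.98% of the variation in y
- Unexplained (residual): 100% − 50.98% = 49.02%
- Rule of thumb (below 0.3 weak; 0.3 to below 0.7 moderate; 0.7 and above strong) → moderate

Note: R² never decreases when predictors are added, so it should not be used alone to compare models of different size.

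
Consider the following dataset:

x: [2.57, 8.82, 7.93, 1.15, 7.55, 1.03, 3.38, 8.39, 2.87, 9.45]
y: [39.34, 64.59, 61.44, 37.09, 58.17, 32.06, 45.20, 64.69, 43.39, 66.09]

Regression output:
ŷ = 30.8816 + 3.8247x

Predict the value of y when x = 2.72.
ŷ = 41.2848

To predict y for x = 2.72, substitute into the regression equation:

ŷ = 30.8816 + 3.8247 × 2.72
ŷ = 30.8816 + 10.4032
ŷ = 41.2848

This is the fitted mean response at that x — an individual observation would come with a wider prediction interval.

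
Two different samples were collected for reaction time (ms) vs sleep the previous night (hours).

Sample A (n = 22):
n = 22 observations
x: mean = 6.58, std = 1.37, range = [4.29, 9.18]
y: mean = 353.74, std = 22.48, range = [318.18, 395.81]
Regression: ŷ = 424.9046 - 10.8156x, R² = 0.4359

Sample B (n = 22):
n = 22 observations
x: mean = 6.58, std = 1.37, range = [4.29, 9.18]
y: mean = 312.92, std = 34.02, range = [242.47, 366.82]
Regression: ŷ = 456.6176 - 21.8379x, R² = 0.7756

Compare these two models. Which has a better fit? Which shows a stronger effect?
Model B has the better fit (R² = 0.7756 vs 0.4359). Model B shows the stronger effect (|β₁| = 21.8379 vs 10.8156).

Model Comparison:

Fit — compare R²:
- Model A: R² = 0.4359 → 43.59% of variance in reaction time explained
- Model B: R² = 0.7756 → 77.56% of variance in reaction time explained
- 0.7756 > 0.4359 → Model B has the better fit

Strength of effect — compare |β₁|:
- Model A: β₁ = -10.8156 → predicted reaction time falls 10.8156 ms per additional hour of sleep
- Model B: β₁ = -21.8379 → predicted reaction time falls 21.8379 ms per additional hour of sleep
- |-10.8156| < |-21.8379| → Model B shows the stronger marginal effect

Note: A steeper slope doesn't make a better model if the scatter around the line is large.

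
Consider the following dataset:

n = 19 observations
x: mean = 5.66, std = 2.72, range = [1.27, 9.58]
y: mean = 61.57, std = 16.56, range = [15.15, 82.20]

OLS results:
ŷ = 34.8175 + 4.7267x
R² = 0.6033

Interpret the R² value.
R² = 0.6033 means 60.33% of the variation in y is explained by the linear relationship with x. This indicates a moderate fit.

R² = 1 − SS_res/SS_tot compares the residual scatter to the total scatter of y about its mean.

Here R² = 0.6033:
- Explained: 60.33% of the variation in y
- Unexplained (residual): 100% − 60.33% = 39.67%
- Rule of thumb (below 0.3 weak; 0.3 to below 0.7 moderate; 0.7 and above strong) → moderate

Calculation: R² = 1 − (SS_res / SS_tot), where SS_res is the sum of squared residuals and SS_tot the total sum of squares.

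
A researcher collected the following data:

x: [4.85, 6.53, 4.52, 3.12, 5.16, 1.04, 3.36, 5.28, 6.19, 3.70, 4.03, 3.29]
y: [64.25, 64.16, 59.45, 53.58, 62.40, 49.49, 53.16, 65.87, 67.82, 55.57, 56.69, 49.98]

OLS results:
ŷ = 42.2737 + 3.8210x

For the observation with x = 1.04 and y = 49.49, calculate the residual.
Residual = 3.2425

The residual is the difference between the actual value and the predicted value:

Residual = y - ŷ

Step 1: Calculate predicted value
ŷ = 42.2737 + 3.8210 × 1.04
ŷ = 46.2475

Step 2: Calculate residual
Residual = 49.49 - 46.2475
Residual = 3.2425

Sign check: y > ŷ, so the point is above the line and the fit underestimates here.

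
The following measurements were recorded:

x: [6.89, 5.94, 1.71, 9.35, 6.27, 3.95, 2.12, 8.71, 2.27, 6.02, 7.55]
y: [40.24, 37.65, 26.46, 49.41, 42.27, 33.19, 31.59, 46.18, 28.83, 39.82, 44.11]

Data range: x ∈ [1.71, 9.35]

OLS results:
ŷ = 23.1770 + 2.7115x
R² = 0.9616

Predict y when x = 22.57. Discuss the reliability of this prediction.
ŷ = 84.3756, but this is extrapolation (above the data range [1.71, 9.35]) and may be unreliable.

Prediction calculation:
ŷ = 23.1770 + 2.7115 × 22.57
ŷ = 84.3756

Reliability:
- Data range: x ∈ [1.71, 9.35]
- Prediction point: x = 22.57 is 13.22 units above the observed range → this is EXTRAPOLATION, not interpolation

Why that matters here:
- R² describes fit only over the sampled x values; it says nothing about behaviour beyond them
- The linear relationship may not hold outside the observed range
- The standard error of prediction grows with (x − x̄)², and x = 22.57 is far from x̄ = 5.53

Report the number if required, but flag clearly that it is an extrapolation.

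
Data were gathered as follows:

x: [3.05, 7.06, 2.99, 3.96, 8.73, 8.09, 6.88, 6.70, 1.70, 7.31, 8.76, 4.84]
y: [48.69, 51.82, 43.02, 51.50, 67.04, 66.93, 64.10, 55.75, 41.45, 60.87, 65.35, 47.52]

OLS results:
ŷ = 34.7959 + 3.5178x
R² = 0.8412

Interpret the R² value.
The model explains 84.12% of the variance in y (R² = 0.8412), leaving 15.88% unexplained; the fit is strong.

The coefficient of determination R² is the fraction of the total variation in y that the fitted line accounts for.

Here R² = 0.8412:
- Explained: 84.12% of the variation in y
- Unexplained (residual): 100% − 84.12% = 15.88%
- Rule of thumb (below 0.3 weak; 0.3 to below 0.7 moderate; 0.7 and above strong) → strong

Calculation: R² = 1 − (SS_res / SS_tot), where SS_res is the sum of squared residuals and SS_tot the total sum of squares.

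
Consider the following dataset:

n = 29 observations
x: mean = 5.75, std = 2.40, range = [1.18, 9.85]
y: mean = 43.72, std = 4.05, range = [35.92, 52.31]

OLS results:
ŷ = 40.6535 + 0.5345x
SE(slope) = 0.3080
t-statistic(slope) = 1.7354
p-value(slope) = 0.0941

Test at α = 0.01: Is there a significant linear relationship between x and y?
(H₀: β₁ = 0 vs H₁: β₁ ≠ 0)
Since p-value = 0.0941 ≥ α = 0.01, fail to reject H₀ — the slope is not significantly different from 0.

Hypothesis test for the slope coefficient:

H₀: β₁ = 0 (no linear relationship)
H₁: β₁ ≠ 0 (linear relationship exists)

Test statistic: t = β̂₁ / SE(β̂₁) = 0.5345 / 0.3080 = 1.7354

With df = 27, the two-sided p-value for |t| = 1.7354 is 0.0941.

Decision rule: reject H₀ if p-value < α.
p-value = 0.0941 ≥ α = 0.01 → fail to reject H₀.

Conclusion: the linear association between x and y is not significant at the 1% level.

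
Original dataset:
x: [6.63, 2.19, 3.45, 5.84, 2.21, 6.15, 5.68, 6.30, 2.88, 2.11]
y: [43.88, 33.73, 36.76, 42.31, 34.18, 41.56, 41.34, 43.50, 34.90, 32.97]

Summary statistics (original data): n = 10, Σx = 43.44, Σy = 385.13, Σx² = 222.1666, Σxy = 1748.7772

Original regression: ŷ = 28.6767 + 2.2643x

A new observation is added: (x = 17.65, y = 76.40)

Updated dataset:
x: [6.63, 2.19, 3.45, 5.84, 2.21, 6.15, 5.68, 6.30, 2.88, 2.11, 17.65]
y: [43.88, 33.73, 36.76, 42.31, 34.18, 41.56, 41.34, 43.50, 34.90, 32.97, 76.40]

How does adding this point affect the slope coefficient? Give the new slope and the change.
Adding the point moves β₁ from 2.2643 to 2.7470, i.e. it increases by 0.4827 (+21.3%).

x = 17.65 lies well outside the original x-range [2.11, 6.63] (x̄ ≈ 4.34), so this observation has high leverage and can move the slope substantially.

Step 1: Update the sums with the new point (n goes from 10 to 11)
Σx  = 43.44 + 17.65 = 61.09
Σy  = 385.13 + 76.40 = 461.53
Σx² = 222.1666 + 17.65² = 222.1666 + 311.5225 = 533.6891
Σxy = 1748.7772 + 17.65×76.40 = 1748.7772 + 1348.4600 = 3097.2372

Step 2: Recompute the slope with b₁ = (nΣxy − ΣxΣy) / (nΣx² − (Σx)²)
Numerator   = 11×3097.2372 − 61.09×461.53 = 34069.6092 − 28194.8677 = 5874.7415
Denominator = 11×533.6891 − 61.09² = 5870.5801 − 3731.9881 = 2138.5920
b₁(new) = 5874.7415 / 2138.5920 = 2.7470

(Same formula on the original sums: (10×1748.7772 − 43.44×385.13) / (10×222.1666 − 43.44²) = 757.7248 / 334.6324 = 2.2643, matching the given fit.)

Step 3: Change in slope
Δβ₁ = 2.7470 − 2.2643 = +0.4827
Relative change = +0.4827 / 2.2643 × 100% = +21.3%
→ the slope increases when the point is added.

A high-leverage point only changes the slope if it is off the original line; here y = 76.40 is above the original trend, so the slope increases.
In practice: check such a point for data-entry or measurement error; investigate whether it comes from the same population as the rest of the sample.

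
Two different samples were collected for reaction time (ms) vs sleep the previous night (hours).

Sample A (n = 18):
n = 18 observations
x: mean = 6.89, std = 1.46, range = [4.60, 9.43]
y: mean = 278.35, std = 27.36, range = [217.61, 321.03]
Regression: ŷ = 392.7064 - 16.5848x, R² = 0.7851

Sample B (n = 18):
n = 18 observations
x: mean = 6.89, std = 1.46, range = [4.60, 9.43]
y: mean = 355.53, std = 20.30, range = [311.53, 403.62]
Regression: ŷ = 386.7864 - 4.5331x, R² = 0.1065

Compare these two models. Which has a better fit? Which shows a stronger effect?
Model A has the better fit (R² = 0.7851 vs 0.1065). Model A shows the stronger effect (|β₁| = 16.5848 vs 4.5331).

Model Comparison:

Fit — compare R²:
- Model A: R² = 0.7851 → 78.51% of variance in reaction time explained
- Model B: R² = 0.1065 → 10.65% of variance in reaction time explained
- 0.7851 > 0.1065 → Model A has the better fit

Which has the larger per-hour effect? (|β₁|)
- Model A: β₁ = -16.5848 → predicted reaction time falls 16.5848 ms per additional hour of sleep
- Model B: β₁ = -4.5331 → predicted reaction time falls 4.5331 ms per additional hour of sleep
- |-16.5848| > |-4.5331| → Model A shows the stronger marginal effect

Notes:
- R² measures how tightly points cluster around the line; β₁ measures how steep the line is — they answer different questions.
- A better fit (higher R²) doesn't necessarily mean a more important relationship.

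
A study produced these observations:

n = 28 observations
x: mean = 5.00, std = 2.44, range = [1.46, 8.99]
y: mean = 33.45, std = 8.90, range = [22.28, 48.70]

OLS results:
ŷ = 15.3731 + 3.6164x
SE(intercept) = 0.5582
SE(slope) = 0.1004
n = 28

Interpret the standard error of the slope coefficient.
SE(slope) = 0.1004 measures the uncertainty in the estimated slope. The coefficient is estimated precisely (SE/|β̂₁| = 2.8%).

SE(β̂₁) = 0.1004 says: if we drew many samples of n = 28 from the same population and refit each time, the fitted slopes would scatter with a standard deviation of roughly 0.1004 around the true β₁.

Relative precision:
- SE / |β̂₁| = 0.1004 / 3.6164 = 2.8%
- Rule of thumb (under 20%: precise; 20% to under 50%: moderately precise; 50% or more: imprecise) → precise

Rough 95% range (±2 SE): 3.6164 ± 0.2008 → (3.4156, 3.8172).

What drives SE(β̂₁): wider spread of x values → smaller SE; larger n (here n = 28) → smaller SE.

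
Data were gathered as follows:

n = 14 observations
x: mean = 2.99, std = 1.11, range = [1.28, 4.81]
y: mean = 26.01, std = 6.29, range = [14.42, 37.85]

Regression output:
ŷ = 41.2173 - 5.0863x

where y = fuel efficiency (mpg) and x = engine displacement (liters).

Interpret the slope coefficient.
For each additional liter of engine displacement, predicted fuel efficiency decreases by approximately 5.0863 mpg.

β₁ = -5.0863 is the change in predicted fuel efficiency (mpg) per additional liter of engine displacement.

Interpretation:
- Engine displacement up by 1 liter → predicted fuel efficiency decreases by 5.0863 mpg
- This is a linear approximation: the same per-unit change is assumed across the whole observed x range
- The sign (−) gives the direction; the magnitude 5.0863 gives the size of the effect per liter

The intercept β₀ = 41.2173 is the predicted fuel efficiency when engine displacement = 0; since the smallest observed x is 1.28, this is an extrapolation and mainly anchors the line.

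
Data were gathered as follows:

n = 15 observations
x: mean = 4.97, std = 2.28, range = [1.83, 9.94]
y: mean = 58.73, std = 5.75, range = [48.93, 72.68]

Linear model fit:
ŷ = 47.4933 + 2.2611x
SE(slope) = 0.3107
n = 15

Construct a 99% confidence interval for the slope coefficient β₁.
The 99% CI for β₁ is (1.3252, 3.1970)

Confidence interval for the slope:

The 99% CI for β₁ is: β̂₁ ± t*(α/2, n-2) × SE(β̂₁)

Step 1: Find critical t-value
- Confidence level = 0.99
- Degrees of freedom = n - 2 = 15 - 2 = 13
- t*(α/2, 13) = 3.0123

Step 2: Calculate margin of error
Margin = 3.0123 × 0.3107 = 0.9359

Step 3: Construct interval
CI = 2.2611 ± 0.9359
CI = (1.3252, 3.1970)

Interpretation: each one-unit increase in x is associated with a change in mean y of between 1.3252 and 3.1970, with 99% confidence.
Both endpoints are positive, so the data support a genuinely positive slope at this confidence level.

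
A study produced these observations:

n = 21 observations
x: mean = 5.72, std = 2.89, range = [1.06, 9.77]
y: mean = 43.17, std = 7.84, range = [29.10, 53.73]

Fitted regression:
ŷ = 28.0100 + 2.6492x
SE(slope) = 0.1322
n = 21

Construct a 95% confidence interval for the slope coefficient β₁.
The 95% CI for β₁ is (2.3725, 2.9259)

Confidence interval for the slope:

The 95% CI for β₁ is: β̂₁ ± t*(α/2, n-2) × SE(β̂₁)

Step 1: Find critical t-value
- Confidence level = 0.95
- Degrees of freedom = n - 2 = 21 - 2 = 19
- t*(α/2, 19) = 2.0930

Step 2: Calculate margin of error
Margin = 2.0930 × 0.1322 = 0.2767

Step 3: Construct interval
CI = 2.6492 ± 0.2767
CI = (2.3725, 2.9259)

Interpretation: each one-unit increase in x is associated with a change in mean y of between 2.3725 and 2.9259, with 95% confidence.
Both endpoints are positive, so the data support a genuinely positive slope at this confidence level.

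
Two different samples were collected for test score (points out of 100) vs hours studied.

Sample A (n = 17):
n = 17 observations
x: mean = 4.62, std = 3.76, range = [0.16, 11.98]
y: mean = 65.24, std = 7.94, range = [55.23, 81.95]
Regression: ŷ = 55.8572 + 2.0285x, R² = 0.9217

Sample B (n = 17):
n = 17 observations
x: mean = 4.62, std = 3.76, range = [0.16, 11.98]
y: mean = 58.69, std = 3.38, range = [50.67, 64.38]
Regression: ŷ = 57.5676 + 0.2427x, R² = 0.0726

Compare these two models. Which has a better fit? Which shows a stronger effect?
Model A has the better fit (R² = 0.9217 vs 0.0726). Model A shows the stronger effect (|β₁| = 2.0285 vs 0.2427).

Model Comparison:

Fit — compare R²:
- Model A: R² = 0.9217 → 92.17% of variance in test score explained
- Model B: R² = 0.0726 → 7.26% of variance in test score explained
- 0.9217 > 0.0726 → Model A has the better fit

Strength of effect — compare |β₁|:
- Model A: β₁ = 2.0285 → predicted test score rises 2.0285 points per additional hour of study time
- Model B: β₁ = 0.2427 → predicted test score rises 0.2427 points per additional hour of study time
- |2.0285| > |0.2427| → Model A shows the stronger marginal effect

Notes:
- A steeper slope doesn't make a better model if the scatter around the line is large.
- R² measures how tightly points cluster around the line; β₁ measures how steep the line is — they answer different questions.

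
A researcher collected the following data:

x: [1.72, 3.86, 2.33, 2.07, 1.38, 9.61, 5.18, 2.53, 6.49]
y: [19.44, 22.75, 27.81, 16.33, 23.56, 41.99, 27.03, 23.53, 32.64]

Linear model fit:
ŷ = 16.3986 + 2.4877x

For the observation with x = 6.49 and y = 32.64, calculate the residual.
Residual = 0.0962

The residual is the difference between the actual value and the predicted value:

Residual = y - ŷ

Step 1: Calculate predicted value
ŷ = 16.3986 + 2.4877 × 6.49
ŷ = 32.5438

Step 2: Calculate residual
Residual = 32.64 - 32.5438
Residual = 0.0962

Interpretation: the model underestimates the actual value by 0.0962 at this point (positive residual → observation lies above the fitted line).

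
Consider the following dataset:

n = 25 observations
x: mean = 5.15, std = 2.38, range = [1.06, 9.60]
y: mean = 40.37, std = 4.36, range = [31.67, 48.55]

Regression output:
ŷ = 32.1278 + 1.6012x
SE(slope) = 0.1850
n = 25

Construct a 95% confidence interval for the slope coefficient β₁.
The 95% CI for β₁ is (1.2185, 1.9839)

Confidence interval for the slope:

The 95% CI for β₁ is: β̂₁ ± t*(α/2, n-2) × SE(β̂₁)

Step 1: Find critical t-value
- Confidence level = 0.95
- Degrees of freedom = n - 2 = 25 - 2 = 23
- t*(α/2, 23) = 2.0687

Step 2: Calculate margin of error
Margin = 2.0687 × 0.1850 = 0.3827

Step 3: Construct interval
CI = 1.6012 ± 0.3827
CI = (1.2185, 1.9839)

Interpretation: each one-unit increase in x is associated with a change in mean y of between 1.2185 and 1.9839, with 95% confidence.
Since 0 is outside the interval, a two-sided test at α = 0.05 would reject H₀: β₁ = 0.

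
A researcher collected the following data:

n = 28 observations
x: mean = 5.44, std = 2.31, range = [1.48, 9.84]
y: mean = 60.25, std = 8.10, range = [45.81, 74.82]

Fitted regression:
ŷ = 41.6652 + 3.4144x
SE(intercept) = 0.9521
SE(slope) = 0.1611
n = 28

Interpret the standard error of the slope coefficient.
SE(slope) = 0.1611 measures the uncertainty in the estimated slope. The coefficient is estimated precisely (SE/|β̂₁| = 4.7%).

What SE measures:
- The standard error quantifies the sampling variability of the coefficient estimate
- It is the estimated standard deviation of β̂₁ across hypothetical repeated samples of the same size
- Smaller SE → more precise estimate

Relative precision:
- SE / |β̂₁| = 0.1611 / 3.4144 = 4.7%
- Rule of thumb (under 20%: precise; 20% to under 50%: moderately precise; 50% or more: imprecise) → precise

Link to interval estimation: a confidence interval for β₁ is β̂₁ ± t* × 0.1611, so SE sets the half-width per unit of t*.

What drives SE(β̂₁): wider spread of x values → smaller SE; larger n (here n = 28) → smaller SE; more residual scatter → larger SE.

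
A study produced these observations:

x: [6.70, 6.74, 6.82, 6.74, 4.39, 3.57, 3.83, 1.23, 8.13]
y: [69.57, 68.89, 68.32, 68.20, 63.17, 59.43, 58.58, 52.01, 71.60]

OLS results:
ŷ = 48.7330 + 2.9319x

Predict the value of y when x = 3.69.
ŷ = 59.5517

To predict y for x = 3.69, substitute into the regression equation:

ŷ = 48.7330 + 2.9319 × 3.69
ŷ = 48.7330 + 10.8187
ŷ = 59.5517

This is a point prediction; actual observations scatter around it by roughly the residual standard deviation.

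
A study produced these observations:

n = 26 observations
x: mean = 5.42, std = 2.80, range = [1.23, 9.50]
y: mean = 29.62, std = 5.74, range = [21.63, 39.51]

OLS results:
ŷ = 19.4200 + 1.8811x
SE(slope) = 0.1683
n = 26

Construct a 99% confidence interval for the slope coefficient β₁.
The 99% CI for β₁ is (1.4104, 2.3518)

Confidence interval for the slope:

The 99% CI for β₁ is: β̂₁ ± t*(α/2, n-2) × SE(β̂₁)

Step 1: Find critical t-value
- Confidence level = 0.99
- Degrees of freedom = n - 2 = 26 - 2 = 24
- t*(α/2, 24) = 2.7969

Step 2: Calculate margin of error
Margin = 2.7969 × 0.1683 = 0.4707

Step 3: Construct interval
CI = 1.8811 ± 0.4707
CI = (1.4104, 2.3518)

Interpretation: each one-unit increase in x is associated with a change in mean y of between 1.4104 and 2.3518, with 99% confidence.
Both endpoints are positive, so the data support a genuinely positive slope at this confidence level.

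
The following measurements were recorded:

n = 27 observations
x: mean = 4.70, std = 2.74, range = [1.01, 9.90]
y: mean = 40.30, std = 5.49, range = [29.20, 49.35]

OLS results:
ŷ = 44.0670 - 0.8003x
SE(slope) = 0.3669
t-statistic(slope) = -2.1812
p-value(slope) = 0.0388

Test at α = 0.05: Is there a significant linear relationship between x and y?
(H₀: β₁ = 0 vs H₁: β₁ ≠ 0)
p-value = 0.0388 < α = 0.05, so we reject H₀. The relationship is significant.

Hypothesis test for the slope coefficient:

H₀: β₁ = 0 (no linear relationship)
H₁: β₁ ≠ 0 (linear relationship exists)

Test statistic: t = β̂₁ / SE(β̂₁) = -0.8003 / 0.3669 = -2.1812

p = 0.0388: how often a slope estimate this far from 0 (in SE units) would arise by chance if β₁ were truly 0.

Decision rule: reject H₀ if p-value < α.
p-value = 0.0388 < α = 0.05 → reject H₀.

At α = 0.05 the data do provide convincing evidence of a nonzero slope.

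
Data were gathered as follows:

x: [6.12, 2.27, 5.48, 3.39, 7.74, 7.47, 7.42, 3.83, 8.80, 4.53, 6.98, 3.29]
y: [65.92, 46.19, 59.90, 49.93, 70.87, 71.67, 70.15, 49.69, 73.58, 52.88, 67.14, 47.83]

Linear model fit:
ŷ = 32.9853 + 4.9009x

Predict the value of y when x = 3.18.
ŷ = 48.5702

x = 3.18 lies inside the observed range [2.27, 8.80], so the fitted equation applies directly:

ŷ = 32.9853 + 4.9009 × 3.18
ŷ = 32.9853 + 15.5849
ŷ = 48.5702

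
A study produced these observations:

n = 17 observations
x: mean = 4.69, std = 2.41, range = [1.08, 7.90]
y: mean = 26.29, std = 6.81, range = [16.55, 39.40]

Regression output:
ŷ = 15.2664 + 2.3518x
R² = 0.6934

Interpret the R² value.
R² = 0.6934 means 69.34% of the variation in y is explained by the linear relationship with x. This indicates a moderate fit.

R² = 1 − SS_res/SS_tot compares the residual scatter to the total scatter of y about its mean.

Here R² = 0.6934:
- Explained: 69.34% of the variation in y
- Unexplained (residual): 100% − 69.34% = 30.66%
- Rule of thumb (below 0.3 weak; 0.3 to below 0.7 moderate; 0.7 and above strong) → moderate

Equivalently, for simple linear regression R² = r², so |r| = √0.6934 ≈ 0.8327.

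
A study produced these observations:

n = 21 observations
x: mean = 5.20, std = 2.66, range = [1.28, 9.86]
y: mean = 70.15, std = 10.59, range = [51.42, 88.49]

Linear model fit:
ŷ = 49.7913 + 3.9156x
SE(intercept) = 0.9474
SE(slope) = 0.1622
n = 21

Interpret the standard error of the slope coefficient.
SE(slope) = 0.1622 measures the uncertainty in the estimated slope. The coefficient is estimated precisely (SE/|β̂₁| = 4.1%).

SE(β̂₁) = s / √Sxx, where s is the residual standard deviation and Sxx = Σ(x − x̄)². It is the yardstick for how far β̂₁ = 3.9156 could plausibly be from the true slope.

Relative precision:
- SE / |β̂₁| = 0.1622 / 3.9156 = 4.1%
- Rule of thumb (under 20%: precise; 20% to under 50%: moderately precise; 50% or more: imprecise) → precise

Link to interval estimation: a confidence interval for β₁ is β̂₁ ± t* × 0.1622, so SE sets the half-width per unit of t*.

What drives SE(β̂₁): more residual scatter → larger SE.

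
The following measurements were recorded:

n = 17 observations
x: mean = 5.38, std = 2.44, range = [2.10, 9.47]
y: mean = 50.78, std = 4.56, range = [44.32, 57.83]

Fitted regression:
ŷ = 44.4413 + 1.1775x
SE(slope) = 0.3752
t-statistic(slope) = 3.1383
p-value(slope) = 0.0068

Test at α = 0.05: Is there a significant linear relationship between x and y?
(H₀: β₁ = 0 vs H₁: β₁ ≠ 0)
Reject H₀: p-value = 0.0068 < α = 0.05. The linear relationship is significant at the 5% level.

Hypothesis test for the slope coefficient:

H₀: β₁ = 0 (no linear relationship)
H₁: β₁ ≠ 0 (linear relationship exists)

Test statistic: t = β̂₁ / SE(β̂₁) = 1.1775 / 0.3752 = 3.1383

The p-value (0.0068) is the probability, under H₀, of a t-statistic at least as extreme as |t| = 3.1383 (two-sided, df = n − 2 = 15).

Decision rule: reject H₀ if p-value < α.
p-value = 0.0068 < α = 0.05 → reject H₀.

There is sufficient evidence at the 5% significance level to conclude that a linear relationship exists between x and y.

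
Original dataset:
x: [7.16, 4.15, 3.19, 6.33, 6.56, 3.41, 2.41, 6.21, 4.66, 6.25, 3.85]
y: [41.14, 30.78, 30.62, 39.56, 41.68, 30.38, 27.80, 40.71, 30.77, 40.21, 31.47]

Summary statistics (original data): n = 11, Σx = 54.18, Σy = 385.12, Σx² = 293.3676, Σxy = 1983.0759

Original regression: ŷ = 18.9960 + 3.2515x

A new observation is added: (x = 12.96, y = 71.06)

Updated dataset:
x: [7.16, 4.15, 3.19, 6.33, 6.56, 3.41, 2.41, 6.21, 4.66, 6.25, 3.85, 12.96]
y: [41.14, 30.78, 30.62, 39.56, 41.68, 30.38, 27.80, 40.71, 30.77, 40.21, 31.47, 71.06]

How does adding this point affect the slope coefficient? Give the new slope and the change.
Adding the point moves β₁ from 3.2515 to 4.1046, i.e. it increases by 0.8531 (+26.2%).

x = 12.96 lies well outside the original x-range [2.41, 7.16] (x̄ ≈ 4.93), so this observation has high leverage and can move the slope substantially.

Step 1: Update the sums with the new point (n goes from 11 to 12)
Σx  = 54.18 + 12.96 = 67.14
Σy  = 385.12 + 71.06 = 456.18
Σx² = 293.3676 + 12.96² = 293.3676 + 167.9616 = 461.3292
Σxy = 1983.0759 + 12.96×71.06 = 1983.0759 + 920.9376 = 2904.0135

Step 2: Recompute the slope with b₁ = (nΣxy − ΣxΣy) / (nΣx² − (Σx)²)
Numerator   = 12×2904.0135 − 67.14×456.18 = 34848.1620 − 30627.9252 = 4220.2368
Denominator = 12×461.3292 − 67.14² = 5535.9504 − 4507.7796 = 1028.1708
b₁(new) = 4220.2368 / 1028.1708 = 4.1046

(Same formula on the original sums: (11×1983.0759 − 54.18×385.12) / (11×293.3676 − 54.18²) = 948.0333 / 291.5712 = 3.2515, matching the given fit.)

Step 3: Change in slope
Δβ₁ = 4.1046 − 3.2515 = +0.8531
Relative change = +0.8531 / 3.2515 × 100% = +26.2%
→ the slope increases when the point is added.

A high-leverage point only changes the slope if it is off the original line; here y = 71.06 is above the original trend, so the slope increases.
In practice: examine leverage (hᵢ) and Cook's distance rather than deleting it automatically.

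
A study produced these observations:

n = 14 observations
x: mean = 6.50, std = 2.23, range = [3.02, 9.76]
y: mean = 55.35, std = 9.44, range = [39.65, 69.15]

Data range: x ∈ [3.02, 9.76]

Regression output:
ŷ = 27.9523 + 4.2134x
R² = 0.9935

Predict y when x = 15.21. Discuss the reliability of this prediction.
ŷ = 92.0381 (extrapolation — x = 15.21 lies outside [3.02, 9.76], so reliability is low).

Prediction calculation:
ŷ = 27.9523 + 4.2134 × 15.21
ŷ = 92.0381

Reliability:
- Data range: x ∈ [3.02, 9.76]
- Prediction point: x = 15.21 is 5.45 units above the observed range → this is EXTRAPOLATION, not interpolation

Why that matters here:
- The linear relationship may not hold outside the observed range
- Real relationships often flatten, saturate, or turn nonlinear at extremes

A defensible statement: 'if the linear trend continued to x = 15.21, y would be about 92.0381' — the premise is untested.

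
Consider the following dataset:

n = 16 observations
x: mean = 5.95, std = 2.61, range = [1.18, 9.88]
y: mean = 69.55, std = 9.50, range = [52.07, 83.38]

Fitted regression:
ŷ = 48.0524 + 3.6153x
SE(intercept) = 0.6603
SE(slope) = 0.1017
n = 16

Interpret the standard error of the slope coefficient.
SE(slope) = 0.1017 measures the uncertainty in the estimated slope. The coefficient is estimated precisely (SE/|β̂₁| = 2.8%).

SE(β̂₁) = 0.1017 says: if we drew many samples of n = 16 from the same population and refit each time, the fitted slopes would scatter with a standard deviation of roughly 0.1017 around the true β₁.

Relative precision:
- SE / |β̂₁| = 0.1017 / 3.6153 = 2.8%
- Rule of thumb (under 20%: precise; 20% to under 50%: moderately precise; 50% or more: imprecise) → precise

Rough 95% range (±2 SE): 3.6153 ± 0.2034 → (3.4119, 3.8187).

What drives SE(β̂₁): wider spread of x values → smaller SE; larger n (here n = 16) → smaller SE; more residual scatter → larger SE.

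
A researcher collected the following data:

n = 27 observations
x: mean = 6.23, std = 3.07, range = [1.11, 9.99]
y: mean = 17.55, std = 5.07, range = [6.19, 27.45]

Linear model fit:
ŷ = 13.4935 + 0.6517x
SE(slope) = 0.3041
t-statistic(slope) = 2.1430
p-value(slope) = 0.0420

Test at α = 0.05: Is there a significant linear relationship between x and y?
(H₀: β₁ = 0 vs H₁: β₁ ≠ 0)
Since p-value = 0.0420 < α = 0.05, reject H₀ — the slope is significantly different from 0.

Hypothesis test for the slope coefficient:

H₀: β₁ = 0 (no linear relationship)
H₁: β₁ ≠ 0 (linear relationship exists)

Test statistic: t = β̂₁ / SE(β̂₁) = 0.6517 / 0.3041 = 2.1430

The p-value (0.0420) is the probability, under H₀, of a t-statistic at least as extreme as |t| = 2.1430 (two-sided, df = n − 2 = 25).

Decision rule: reject H₀ if p-value < α.
p-value = 0.0420 < α = 0.05 → reject H₀.

At α = 0.05 the data do provide convincing evidence of a nonzero slope.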